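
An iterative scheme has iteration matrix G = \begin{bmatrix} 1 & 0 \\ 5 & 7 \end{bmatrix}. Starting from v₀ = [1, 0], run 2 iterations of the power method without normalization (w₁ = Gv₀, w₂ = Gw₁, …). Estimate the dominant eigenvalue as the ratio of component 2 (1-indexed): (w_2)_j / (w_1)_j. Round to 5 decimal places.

w1 = Gv₀ = (1, 5)
w2 = Gw1 = (1, 40)
Ratio at component: 40 / 5 = 8.00000

8.00000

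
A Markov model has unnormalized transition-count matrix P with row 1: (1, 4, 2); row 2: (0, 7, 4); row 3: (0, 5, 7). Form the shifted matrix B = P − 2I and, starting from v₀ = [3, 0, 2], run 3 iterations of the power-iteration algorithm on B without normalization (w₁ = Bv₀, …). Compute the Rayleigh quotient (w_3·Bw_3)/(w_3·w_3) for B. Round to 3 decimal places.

9.483

B = P − 2I has rows (-1, 4, 2); (0, 5, 4); (0, 5, 5)
w1 = Bv₀ = (1, 8, 10)
w2 = Bw1 = (51, 80, 90)
w3 = Bw2 = (449, 760, 850)
Bw3 = (4291, 7200, 8050)
w3·Bw3 = 14241159; w3·w3 = 1501701; μ ≈ 14241159/1501701 = 9.483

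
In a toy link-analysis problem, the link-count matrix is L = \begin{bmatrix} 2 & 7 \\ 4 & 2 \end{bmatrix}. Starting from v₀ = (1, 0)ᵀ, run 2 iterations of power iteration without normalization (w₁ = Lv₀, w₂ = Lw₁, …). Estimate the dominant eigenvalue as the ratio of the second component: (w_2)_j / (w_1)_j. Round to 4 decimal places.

w1 = Lv₀ = (2·1 + 7·0; 4·1 + 2·0) = (2, 4)
w2 = Lw1 = (2·2 + 7·4; 4·2 + 2·4) = (32, 16)
Ratio at component: 16 / 4 = 4.0000

λ ≈ 4.0000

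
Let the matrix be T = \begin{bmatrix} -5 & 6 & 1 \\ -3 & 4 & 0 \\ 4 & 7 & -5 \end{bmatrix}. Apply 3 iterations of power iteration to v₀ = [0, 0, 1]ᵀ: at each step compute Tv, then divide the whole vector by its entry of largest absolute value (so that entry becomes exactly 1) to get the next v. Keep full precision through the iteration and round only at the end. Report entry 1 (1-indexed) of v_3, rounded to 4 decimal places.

-0.2961

Tv0 = (1.00000, 0.00000, -5.00000); divide by -5.00000 → v1 = (-0.20000, 0.00000, 1.00000)
Tv1 = (2.00000, 0.60000, -5.80000); divide by -5.80000 → v2 = (-0.34483, -0.10345, 1.00000)
Tv2 = (2.10345, 0.62069, -7.10345); divide by -7.10345 → v3 = (-0.29612, -0.08738, 1.00000)
Requested entry of v3: 61/-206 = -0.2961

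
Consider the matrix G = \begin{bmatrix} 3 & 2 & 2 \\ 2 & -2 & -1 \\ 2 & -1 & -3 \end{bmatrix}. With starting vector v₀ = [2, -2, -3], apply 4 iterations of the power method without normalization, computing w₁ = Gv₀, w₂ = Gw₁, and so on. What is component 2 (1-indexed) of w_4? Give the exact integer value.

-981

w1 = Gv₀ = (3·2 + 2·(-2) + 2·(-3); 2·2 + (-2)·(-2) + (-1)·(-3); 2·2 + (-1)·(-2) + (-3)·(-3)) = (-4, 11, 15)
w2 = Gw1 = (3·(-4) + 2·11 + 2·15; 2·(-4) + (-2)·11 + (-1)·15; 2·(-4) + (-1)·11 + (-3)·15) = (40, -45, -64)
w3 = Gw2 = (-98, 234, 317)
w4 = Gw3 = (808, -981, -1381)
The requested component of w4 is -981.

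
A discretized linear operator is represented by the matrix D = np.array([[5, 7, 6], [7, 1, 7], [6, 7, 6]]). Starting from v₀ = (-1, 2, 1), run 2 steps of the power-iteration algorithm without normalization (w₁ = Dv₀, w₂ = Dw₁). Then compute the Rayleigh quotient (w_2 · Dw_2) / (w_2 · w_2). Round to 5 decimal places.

λ ≈ 17.05616

w1 = Dv₀ = (5·(-1) + 7·2 + 6·1; 7·(-1) + 1·2 + 7·1; 6·(-1) + 7·2 + 6·1) = (15, 2, 14)
w2 = Dw1 = (5·15 + 7·2 + 6·14; 7·15 + 1·2 + 7·14; 6·15 + 7·2 + 6·14) = (173, 205, 188)
Dw2 = (3428, 2732, 3601)
w2·Dw2 = 173·3428 + 205·2732 + 188·3601 = 1830092; w2·w2 = 173·173 + 205·205 + 188·188 = 107298
λ ≈ 1830092/107298 = 17.05616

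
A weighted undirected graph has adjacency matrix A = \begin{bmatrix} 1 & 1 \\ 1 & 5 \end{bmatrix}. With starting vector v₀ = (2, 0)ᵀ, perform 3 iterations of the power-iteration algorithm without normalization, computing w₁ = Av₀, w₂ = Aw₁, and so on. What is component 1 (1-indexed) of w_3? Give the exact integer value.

w1 = Av₀ = (1·2 + 1·0; 1·2 + 5·0) = (2, 2)
w2 = Aw1 = (1·2 + 1·2; 1·2 + 5·2) = (4, 12)
w3 = Aw2 = (16, 64)
The requested component of w3 is 16.

16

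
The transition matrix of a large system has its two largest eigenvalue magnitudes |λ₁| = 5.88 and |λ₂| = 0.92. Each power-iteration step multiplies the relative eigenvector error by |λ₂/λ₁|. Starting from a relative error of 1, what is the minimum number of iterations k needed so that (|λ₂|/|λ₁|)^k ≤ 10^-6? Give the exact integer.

|λ₂/λ₁| = 0.92/5.88 = 0.15646
Need k ≥ ln(10^-6) / ln(0.15646) = -13.8155 / -1.8549 ≈ 7.448
Smallest integer k satisfying the bound: 8

8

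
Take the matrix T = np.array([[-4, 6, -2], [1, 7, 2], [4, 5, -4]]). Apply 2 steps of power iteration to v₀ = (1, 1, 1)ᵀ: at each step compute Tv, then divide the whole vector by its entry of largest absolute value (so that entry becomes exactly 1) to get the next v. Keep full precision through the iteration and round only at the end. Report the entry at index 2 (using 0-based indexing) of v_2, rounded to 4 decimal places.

0.3750

Tv0 = (0.00000, 10.00000, 5.00000); divide by 10.00000 → v1 = (0.00000, 1.00000, 0.50000)
Tv1 = (5.00000, 8.00000, 3.00000); divide by 8.00000 → v2 = (0.62500, 1.00000, 0.37500)
Requested entry of v2: 30/80 = 0.3750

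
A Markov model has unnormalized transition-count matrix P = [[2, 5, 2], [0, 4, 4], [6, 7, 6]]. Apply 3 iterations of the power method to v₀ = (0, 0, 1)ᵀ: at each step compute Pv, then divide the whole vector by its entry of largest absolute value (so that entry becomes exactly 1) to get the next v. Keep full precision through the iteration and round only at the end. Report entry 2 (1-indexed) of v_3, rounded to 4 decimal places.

0.4874

Pv0 = (2.00000, 4.00000, 6.00000); divide by 6.00000 → v1 = (0.33333, 0.66667, 1.00000)
Pv1 = (6.00000, 6.66667, 12.66667); divide by 12.66667 → v2 = (0.47368, 0.52632, 1.00000)
Pv2 = (5.57895, 6.10526, 12.52632); divide by 12.52632 → v3 = (0.44538, 0.48739, 1.00000)
Requested entry of v3: 464/952 = 0.4874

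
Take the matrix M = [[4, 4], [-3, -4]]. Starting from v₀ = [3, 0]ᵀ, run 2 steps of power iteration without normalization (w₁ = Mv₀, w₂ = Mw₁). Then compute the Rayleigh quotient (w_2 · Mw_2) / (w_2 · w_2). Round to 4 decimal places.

w1 = Mv₀ = (4·3 + 4·0; (-3)·3 + (-4)·0) = (12, -9)
w2 = Mw1 = (4·12 + 4·(-9); (-3)·12 + (-4)·(-9)) = (12, 0)
Mw2 = (48, -36)
w2·Mw2 = 12·48 + 0·(-36) = 576; w2·w2 = 12·12 + 0·0 = 144
λ ≈ 576/144 = 4.0000

λ ≈ 4.0000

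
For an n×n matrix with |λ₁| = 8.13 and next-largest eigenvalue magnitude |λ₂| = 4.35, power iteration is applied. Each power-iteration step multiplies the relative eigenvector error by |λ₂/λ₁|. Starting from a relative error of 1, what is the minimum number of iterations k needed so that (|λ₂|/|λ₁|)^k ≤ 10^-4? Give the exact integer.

15

|λ₂/λ₁| = 4.35/8.13 = 0.53506
Need k ≥ ln(10^-4) / ln(0.53506) = -9.2103 / -0.6254 ≈ 14.727
Smallest integer k satisfying the bound: 15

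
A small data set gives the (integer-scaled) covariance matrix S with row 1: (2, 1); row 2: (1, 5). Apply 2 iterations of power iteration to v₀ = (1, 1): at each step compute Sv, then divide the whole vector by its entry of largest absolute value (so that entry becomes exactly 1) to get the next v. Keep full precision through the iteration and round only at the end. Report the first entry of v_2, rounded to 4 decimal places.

Sv0 = (3.00000, 6.00000); divide by 6.00000 → v1 = (0.50000, 1.00000)
Sv1 = (2.00000, 5.50000); divide by 5.50000 → v2 = (0.36364, 1.00000)
Requested entry of v2: 12/33 = 0.3636

0.3636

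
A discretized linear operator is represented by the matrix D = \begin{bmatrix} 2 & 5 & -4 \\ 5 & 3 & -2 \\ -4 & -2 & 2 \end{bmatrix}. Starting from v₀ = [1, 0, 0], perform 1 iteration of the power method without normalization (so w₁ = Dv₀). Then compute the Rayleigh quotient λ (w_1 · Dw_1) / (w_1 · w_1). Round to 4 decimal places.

λ ≈ 7.9778

w1 = Dv₀ = (2, 5, -4)
Dw1 = (45, 33, -26)
w1·Dw1 = 2·45 + 5·33 + (-4)·(-26) = 359; w1·w1 = 2·2 + 5·5 + (-4)·(-4) = 45
λ ≈ 359/45 = 7.9778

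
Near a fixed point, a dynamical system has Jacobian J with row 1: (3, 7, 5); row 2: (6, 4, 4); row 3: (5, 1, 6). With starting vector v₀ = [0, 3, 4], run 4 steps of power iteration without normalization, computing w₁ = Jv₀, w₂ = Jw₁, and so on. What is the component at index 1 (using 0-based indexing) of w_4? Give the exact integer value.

w1 = Jv₀ = (3·0 + 7·3 + 5·4; 6·0 + 4·3 + 4·4; 5·0 + 1·3 + 6·4) = (41, 28, 27)
w2 = Jw1 = (3·41 + 7·28 + 5·27; 6·41 + 4·28 + 4·27; 5·41 + 1·28 + 6·27) = (454, 466, 395)
w3 = Jw2 = (6599, 6168, 5106)
w4 = Jw3 = (88503, 84690, 69799)
The requested component of w4 is 84690.

84690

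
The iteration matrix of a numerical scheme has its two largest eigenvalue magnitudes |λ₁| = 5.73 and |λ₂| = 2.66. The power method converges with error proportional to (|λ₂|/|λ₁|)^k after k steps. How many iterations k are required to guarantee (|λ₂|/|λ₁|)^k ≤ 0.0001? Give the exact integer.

13

|λ₂/λ₁| = 2.66/5.73 = 0.46422
Need k ≥ ln(0.0001) / ln(0.46422) = -9.2103 / -0.7674 ≈ 12.002
Smallest integer k satisfying the bound: 13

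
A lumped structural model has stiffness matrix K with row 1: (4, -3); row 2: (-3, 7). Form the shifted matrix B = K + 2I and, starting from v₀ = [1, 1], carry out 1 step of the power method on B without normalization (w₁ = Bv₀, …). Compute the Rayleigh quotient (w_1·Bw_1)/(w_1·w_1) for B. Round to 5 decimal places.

B = K + 2I has rows (6, -3); (-3, 9)
w1 = Bv₀ = (6·1 + (-3)·1; (-3)·1 + 9·1) = (3, 6)
Bw1 = (0, 45)
w1·Bw1 = 270; w1·w1 = 45; μ ≈ 270/45 = 6.00000

6.00000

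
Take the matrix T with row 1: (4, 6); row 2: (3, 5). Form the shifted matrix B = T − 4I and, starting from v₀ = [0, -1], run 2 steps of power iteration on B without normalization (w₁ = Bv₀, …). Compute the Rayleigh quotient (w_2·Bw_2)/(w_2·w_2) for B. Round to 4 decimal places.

B = T − 4I has rows (0, 6); (3, 1)
w1 = Bv₀ = (0·0 + 6·(-1); 3·0 + 1·(-1)) = (-6, -1)
w2 = Bw1 = (0·(-6) + 6·(-1); 3·(-6) + 1·(-1)) = (-6, -19)
Bw2 = (-114, -37)
w2·Bw2 = 1387; w2·w2 = 397; μ ≈ 1387/397 = 3.4937

μ ≈ 3.4937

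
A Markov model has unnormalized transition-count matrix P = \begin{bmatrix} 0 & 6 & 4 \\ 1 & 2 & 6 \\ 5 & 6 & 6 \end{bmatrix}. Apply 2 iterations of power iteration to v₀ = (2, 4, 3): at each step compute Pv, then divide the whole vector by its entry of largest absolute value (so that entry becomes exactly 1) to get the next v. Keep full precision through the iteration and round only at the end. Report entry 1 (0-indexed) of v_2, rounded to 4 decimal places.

0.6121

Pv0 = (36.00000, 28.00000, 52.00000); divide by 52.00000 → v1 = (0.69231, 0.53846, 1.00000)
Pv1 = (7.23077, 7.76923, 12.69231); divide by 12.69231 → v2 = (0.56970, 0.61212, 1.00000)
Requested entry of v2: 404/660 = 0.6121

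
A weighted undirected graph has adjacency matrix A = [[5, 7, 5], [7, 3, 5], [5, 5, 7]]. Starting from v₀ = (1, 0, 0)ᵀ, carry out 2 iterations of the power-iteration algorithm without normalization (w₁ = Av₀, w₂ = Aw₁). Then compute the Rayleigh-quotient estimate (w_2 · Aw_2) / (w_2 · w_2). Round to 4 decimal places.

w1 = Av₀ = (5·1 + 7·0 + 5·0; 7·1 + 3·0 + 5·0; 5·1 + 5·0 + 7·0) = (5, 7, 5)
w2 = Aw1 = (5·5 + 7·7 + 5·5; 7·5 + 3·7 + 5·5; 5·5 + 5·7 + 7·5) = (99, 81, 95)
Aw2 = (1537, 1411, 1565)
w2·Aw2 = 99·1537 + 81·1411 + 95·1565 = 415129; w2·w2 = 99·99 + 81·81 + 95·95 = 25387
λ ≈ 415129/25387 = 16.3520

16.3520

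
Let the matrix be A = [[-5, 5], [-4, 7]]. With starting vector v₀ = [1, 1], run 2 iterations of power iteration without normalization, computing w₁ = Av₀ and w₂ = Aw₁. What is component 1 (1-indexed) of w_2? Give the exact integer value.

15

w1 = Av₀ = (0, 3)
w2 = Aw1 = (15, 21)
The requested component of w2 is 15.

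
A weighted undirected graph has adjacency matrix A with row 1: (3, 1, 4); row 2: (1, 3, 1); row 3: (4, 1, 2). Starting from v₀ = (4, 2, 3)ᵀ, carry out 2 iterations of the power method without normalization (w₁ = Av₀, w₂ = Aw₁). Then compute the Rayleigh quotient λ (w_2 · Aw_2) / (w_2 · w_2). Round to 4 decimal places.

λ ≈ 7.0258

w1 = Av₀ = (26, 13, 24)
w2 = Aw1 = (187, 89, 165)
Aw2 = (1310, 619, 1167)
w2·Aw2 = 187·1310 + 89·619 + 165·1167 = 492616; w2·w2 = 187·187 + 89·89 + 165·165 = 70115
λ ≈ 492616/70115 = 7.0258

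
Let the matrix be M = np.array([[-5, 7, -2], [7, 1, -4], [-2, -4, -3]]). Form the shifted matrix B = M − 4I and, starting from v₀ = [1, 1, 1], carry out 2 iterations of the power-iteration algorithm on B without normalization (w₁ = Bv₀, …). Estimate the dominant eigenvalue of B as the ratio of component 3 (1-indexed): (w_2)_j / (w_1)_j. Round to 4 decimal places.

μ ≈ -7.6154

B = M − 4I has rows (-9, 7, -2); (7, -3, -4); (-2, -4, -7)
w1 = Bv₀ = ((-9)·1 + 7·1 + (-2)·1; 7·1 + (-3)·1 + (-4)·1; (-2)·1 + (-4)·1 + (-7)·1) = (-4, 0, -13)
w2 = Bw1 = ((-9)·(-4) + 7·0 + (-2)·(-13); 7·(-4) + (-3)·0 + (-4)·(-13); (-2)·(-4) + (-4)·0 + (-7)·(-13)) = (62, 24, 99)
Ratio: 99/-13 = -7.6154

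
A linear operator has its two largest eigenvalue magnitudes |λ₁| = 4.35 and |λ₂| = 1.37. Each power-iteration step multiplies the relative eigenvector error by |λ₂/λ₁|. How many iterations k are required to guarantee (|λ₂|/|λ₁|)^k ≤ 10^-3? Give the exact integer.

|λ₂/λ₁| = 1.37/4.35 = 0.31494
Need k ≥ ln(10^-3) / ln(0.31494) = -6.9078 / -1.1554 ≈ 5.979
Smallest integer k satisfying the bound: 6

6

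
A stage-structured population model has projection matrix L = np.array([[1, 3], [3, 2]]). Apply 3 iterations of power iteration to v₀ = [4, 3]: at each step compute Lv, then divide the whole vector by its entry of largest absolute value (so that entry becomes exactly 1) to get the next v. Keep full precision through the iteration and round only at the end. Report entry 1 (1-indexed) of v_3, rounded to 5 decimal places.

0.83191

Lv0 = (13.000000, 18.000000); divide by 18.000000 → v1 = (0.722222, 1.000000)
Lv1 = (3.722222, 4.166667); divide by 4.166667 → v2 = (0.893333, 1.000000)
Lv2 = (3.893333, 4.680000); divide by 4.680000 → v3 = (0.831909, 1.000000)
Requested entry of v3: 292/351 = 0.83191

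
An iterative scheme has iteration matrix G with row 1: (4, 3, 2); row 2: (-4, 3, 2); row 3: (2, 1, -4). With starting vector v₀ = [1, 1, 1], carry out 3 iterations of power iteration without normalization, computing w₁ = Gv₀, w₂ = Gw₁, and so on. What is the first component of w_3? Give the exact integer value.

89

w1 = Gv₀ = (4·1 + 3·1 + 2·1; (-4)·1 + 3·1 + 2·1; 2·1 + 1·1 + (-4)·1) = (9, 1, -1)
w2 = Gw1 = (4·9 + 3·1 + 2·(-1); (-4)·9 + 3·1 + 2·(-1); 2·9 + 1·1 + (-4)·(-1)) = (37, -35, 23)
w3 = Gw2 = (89, -207, -53)
The requested component of w3 is 89.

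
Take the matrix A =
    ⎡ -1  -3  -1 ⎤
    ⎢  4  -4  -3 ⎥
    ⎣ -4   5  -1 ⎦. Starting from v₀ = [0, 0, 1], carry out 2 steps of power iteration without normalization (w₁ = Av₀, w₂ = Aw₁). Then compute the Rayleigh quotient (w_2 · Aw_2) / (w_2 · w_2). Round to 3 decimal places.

w1 = Av₀ = (-1, -3, -1)
w2 = Aw1 = (11, 11, -10)
Aw2 = (-34, 30, 21)
w2·Aw2 = 11·(-34) + 11·30 + (-10)·21 = -254; w2·w2 = 11·11 + 11·11 + (-10)·(-10) = 342
λ ≈ -254/342 = -0.743

-0.743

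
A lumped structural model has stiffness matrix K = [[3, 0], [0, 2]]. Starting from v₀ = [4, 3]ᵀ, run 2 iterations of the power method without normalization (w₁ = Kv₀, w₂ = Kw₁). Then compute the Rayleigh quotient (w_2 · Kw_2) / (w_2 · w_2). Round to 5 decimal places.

w1 = Kv₀ = (3·4 + 0·3; 0·4 + 2·3) = (12, 6)
w2 = Kw1 = (3·12 + 0·6; 0·12 + 2·6) = (36, 12)
Kw2 = (108, 24)
w2·Kw2 = 36·108 + 12·24 = 4176; w2·w2 = 36·36 + 12·12 = 1440
λ ≈ 4176/1440 = 2.90000

λ ≈ 2.90000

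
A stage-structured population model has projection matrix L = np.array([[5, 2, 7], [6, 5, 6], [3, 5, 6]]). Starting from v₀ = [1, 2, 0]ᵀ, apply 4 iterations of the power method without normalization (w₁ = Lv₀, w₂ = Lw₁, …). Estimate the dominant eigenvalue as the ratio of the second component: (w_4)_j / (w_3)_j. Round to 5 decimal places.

w1 = Lv₀ = (5·1 + 2·2 + 7·0; 6·1 + 5·2 + 6·0; 3·1 + 5·2 + 6·0) = (9, 16, 13)
w2 = Lw1 = (5·9 + 2·16 + 7·13; 6·9 + 5·16 + 6·13; 3·9 + 5·16 + 6·13) = (168, 212, 185)
w3 = Lw2 = (2559, 3178, 2674)
w4 = Lw3 = (37869, 47288, 39611)
Ratio at component: 47288 / 3178 = 14.87980

14.87980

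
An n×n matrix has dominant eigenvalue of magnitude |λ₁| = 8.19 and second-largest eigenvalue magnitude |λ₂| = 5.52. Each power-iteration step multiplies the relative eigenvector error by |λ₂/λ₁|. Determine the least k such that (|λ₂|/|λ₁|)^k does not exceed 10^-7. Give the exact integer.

|λ₂/λ₁| = 5.52/8.19 = 0.67399
Need k ≥ ln(10^-7) / ln(0.67399) = -16.1181 / -0.3945 ≈ 40.853
Smallest integer k satisfying the bound: 41

41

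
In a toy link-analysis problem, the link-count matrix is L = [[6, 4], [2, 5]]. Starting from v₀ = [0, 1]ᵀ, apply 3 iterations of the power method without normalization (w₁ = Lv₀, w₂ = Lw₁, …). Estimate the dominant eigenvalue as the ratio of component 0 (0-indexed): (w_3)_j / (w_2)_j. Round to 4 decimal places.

9.0000

w1 = Lv₀ = (6·0 + 4·1; 2·0 + 5·1) = (4, 5)
w2 = Lw1 = (6·4 + 4·5; 2·4 + 5·5) = (44, 33)
w3 = Lw2 = (396, 253)
Ratio at component: 396 / 44 = 9.0000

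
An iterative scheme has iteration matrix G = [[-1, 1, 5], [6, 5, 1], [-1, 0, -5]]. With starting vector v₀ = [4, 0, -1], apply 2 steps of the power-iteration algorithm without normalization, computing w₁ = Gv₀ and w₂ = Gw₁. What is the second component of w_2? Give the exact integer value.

62

w1 = Gv₀ = (-9, 23, 1)
w2 = Gw1 = (37, 62, 4)
The requested component of w2 is 62.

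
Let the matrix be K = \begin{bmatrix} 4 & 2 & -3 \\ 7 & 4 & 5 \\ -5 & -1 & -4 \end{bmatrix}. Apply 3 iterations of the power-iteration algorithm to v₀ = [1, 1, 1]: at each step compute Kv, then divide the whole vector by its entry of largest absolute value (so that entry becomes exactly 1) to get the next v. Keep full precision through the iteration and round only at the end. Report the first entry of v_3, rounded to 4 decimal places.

Kv0 = (3.00000, 16.00000, -10.00000); divide by 16.00000 → v1 = (0.18750, 1.00000, -0.62500)
Kv1 = (4.62500, 2.18750, 0.56250); divide by 4.62500 → v2 = (1.00000, 0.47297, 0.12162)
Kv2 = (4.58108, 9.50000, -5.95946); divide by 9.50000 → v3 = (0.48222, 1.00000, -0.62731)
Requested entry of v3: 339/703 = 0.4822

0.4822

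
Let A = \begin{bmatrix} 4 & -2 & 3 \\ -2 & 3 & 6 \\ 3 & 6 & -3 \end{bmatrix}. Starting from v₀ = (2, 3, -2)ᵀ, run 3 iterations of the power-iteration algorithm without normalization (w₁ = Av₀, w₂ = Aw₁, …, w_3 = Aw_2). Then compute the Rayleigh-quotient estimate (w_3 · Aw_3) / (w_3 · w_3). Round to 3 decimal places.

w1 = Av₀ = (-4, -7, 30)
w2 = Aw1 = (88, 167, -144)
w3 = Aw2 = (-414, -539, 1698)
Aw3 = (4516, 9399, -9570)
w3·Aw3 = (-414)·4516 + (-539)·9399 + 1698·(-9570) = -23185545; w3·w3 = (-414)·(-414) + (-539)·(-539) + 1698·1698 = 3345121
λ ≈ -23185545/3345121 = -6.931

-6.931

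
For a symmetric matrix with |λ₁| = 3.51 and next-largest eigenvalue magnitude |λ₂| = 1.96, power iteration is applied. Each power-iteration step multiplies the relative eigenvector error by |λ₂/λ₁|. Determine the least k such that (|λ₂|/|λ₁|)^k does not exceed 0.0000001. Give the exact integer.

28

|λ₂/λ₁| = 1.96/3.51 = 0.55840
Need k ≥ ln(0.0000001) / ln(0.55840) = -16.1181 / -0.5827 ≈ 27.662
Smallest integer k satisfying the bound: 28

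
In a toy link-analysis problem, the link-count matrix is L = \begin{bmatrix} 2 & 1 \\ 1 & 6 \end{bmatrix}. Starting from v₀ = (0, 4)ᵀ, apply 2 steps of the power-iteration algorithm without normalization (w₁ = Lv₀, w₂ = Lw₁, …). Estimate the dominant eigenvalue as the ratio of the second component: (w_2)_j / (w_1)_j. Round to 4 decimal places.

λ ≈ 6.1667

w1 = Lv₀ = (2·0 + 1·4; 1·0 + 6·4) = (4, 24)
w2 = Lw1 = (2·4 + 1·24; 1·4 + 6·24) = (32, 148)
Ratio at component: 148 / 24 = 6.1667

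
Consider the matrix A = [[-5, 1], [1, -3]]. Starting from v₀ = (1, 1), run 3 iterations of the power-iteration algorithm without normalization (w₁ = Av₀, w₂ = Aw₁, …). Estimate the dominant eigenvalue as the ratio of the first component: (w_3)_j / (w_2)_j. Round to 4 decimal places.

w1 = Av₀ = ((-5)·1 + 1·1; 1·1 + (-3)·1) = (-4, -2)
w2 = Aw1 = ((-5)·(-4) + 1·(-2); 1·(-4) + (-3)·(-2)) = (18, 2)
w3 = Aw2 = (-88, 12)
Ratio at component: -88 / 18 = -4.8889

λ ≈ -4.8889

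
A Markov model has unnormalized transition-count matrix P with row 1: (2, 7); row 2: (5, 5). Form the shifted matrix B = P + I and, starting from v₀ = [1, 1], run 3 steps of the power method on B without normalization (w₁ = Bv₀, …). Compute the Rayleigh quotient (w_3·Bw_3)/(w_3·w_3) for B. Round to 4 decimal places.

10.6036

B = P + I has rows (3, 7); (5, 6)
w1 = Bv₀ = (10, 11)
w2 = Bw1 = (107, 116)
w3 = Bw2 = (1133, 1231)
Bw3 = (12016, 13051)
w3·Bw3 = 29679909; w3·w3 = 2799050; μ ≈ 29679909/2799050 = 10.6036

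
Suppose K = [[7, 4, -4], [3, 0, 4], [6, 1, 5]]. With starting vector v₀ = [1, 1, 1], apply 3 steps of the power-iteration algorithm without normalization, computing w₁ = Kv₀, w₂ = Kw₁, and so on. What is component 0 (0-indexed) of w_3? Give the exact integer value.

43

w1 = Kv₀ = (7·1 + 4·1 + (-4)·1; 3·1 + 0·1 + 4·1; 6·1 + 1·1 + 5·1) = (7, 7, 12)
w2 = Kw1 = (7·7 + 4·7 + (-4)·12; 3·7 + 0·7 + 4·12; 6·7 + 1·7 + 5·12) = (29, 69, 109)
w3 = Kw2 = (43, 523, 788)
The requested component of w3 is 43.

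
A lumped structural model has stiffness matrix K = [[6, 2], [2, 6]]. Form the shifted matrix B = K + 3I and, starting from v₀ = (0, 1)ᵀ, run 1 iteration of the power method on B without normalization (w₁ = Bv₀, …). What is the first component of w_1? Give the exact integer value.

2

B = K + 3I has rows (9, 2); (2, 9)
w1 = Bv₀ = (2, 9)
Requested component of w1: 2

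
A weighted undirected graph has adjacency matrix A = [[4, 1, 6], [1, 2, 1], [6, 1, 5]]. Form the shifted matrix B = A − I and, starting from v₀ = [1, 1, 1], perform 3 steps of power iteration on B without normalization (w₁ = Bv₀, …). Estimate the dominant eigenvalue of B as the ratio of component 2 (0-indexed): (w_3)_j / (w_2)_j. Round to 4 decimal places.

B = A − I has rows (3, 1, 6); (1, 1, 1); (6, 1, 4)
w1 = Bv₀ = (10, 3, 11)
w2 = Bw1 = (99, 24, 107)
w3 = Bw2 = (963, 230, 1046)
Ratio: 1046/107 = 9.7757

μ ≈ 9.7757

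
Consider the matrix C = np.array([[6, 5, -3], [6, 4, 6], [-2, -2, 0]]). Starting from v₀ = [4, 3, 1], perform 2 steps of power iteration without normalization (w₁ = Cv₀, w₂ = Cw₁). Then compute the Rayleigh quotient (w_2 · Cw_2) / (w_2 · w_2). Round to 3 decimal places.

λ ≈ 10.188

w1 = Cv₀ = (36, 42, -14)
w2 = Cw1 = (468, 300, -156)
Cw2 = (4776, 3072, -1536)
w2·Cw2 = 468·4776 + 300·3072 + (-156)·(-1536) = 3396384; w2·w2 = 468·468 + 300·300 + (-156)·(-156) = 333360
λ ≈ 3396384/333360 = 10.188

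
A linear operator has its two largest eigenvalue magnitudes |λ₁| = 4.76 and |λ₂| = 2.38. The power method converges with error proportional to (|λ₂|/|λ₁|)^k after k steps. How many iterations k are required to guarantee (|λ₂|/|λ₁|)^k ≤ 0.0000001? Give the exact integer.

|λ₂/λ₁| = 2.38/4.76 = 0.50000
Need k ≥ ln(0.0000001) / ln(0.50000) = -16.1181 / -0.6931 ≈ 23.253
Smallest integer k satisfying the bound: 24

24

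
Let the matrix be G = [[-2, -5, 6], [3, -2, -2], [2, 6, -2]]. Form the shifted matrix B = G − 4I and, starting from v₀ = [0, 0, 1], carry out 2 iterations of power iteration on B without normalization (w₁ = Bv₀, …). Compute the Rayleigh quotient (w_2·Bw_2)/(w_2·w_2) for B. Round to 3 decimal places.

-6.956

B = G − 4I has rows (-6, -5, 6); (3, -6, -2); (2, 6, -6)
w1 = Bv₀ = (6, -2, -6)
w2 = Bw1 = (-62, 42, 36)
Bw2 = (378, -510, -88)
w2·Bw2 = -48024; w2·w2 = 6904; μ ≈ -48024/6904 = -6.956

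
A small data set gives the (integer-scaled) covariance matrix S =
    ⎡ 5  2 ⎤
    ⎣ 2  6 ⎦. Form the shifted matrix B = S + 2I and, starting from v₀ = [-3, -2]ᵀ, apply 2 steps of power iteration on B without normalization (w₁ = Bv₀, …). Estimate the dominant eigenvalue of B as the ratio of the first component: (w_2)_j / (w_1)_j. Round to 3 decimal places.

μ ≈ 8.760

B = S + 2I has rows (7, 2); (2, 8)
w1 = Bv₀ = (7·(-3) + 2·(-2); 2·(-3) + 8·(-2)) = (-25, -22)
w2 = Bw1 = (7·(-25) + 2·(-22); 2·(-25) + 8·(-22)) = (-219, -226)
Ratio: -219/-25 = 8.760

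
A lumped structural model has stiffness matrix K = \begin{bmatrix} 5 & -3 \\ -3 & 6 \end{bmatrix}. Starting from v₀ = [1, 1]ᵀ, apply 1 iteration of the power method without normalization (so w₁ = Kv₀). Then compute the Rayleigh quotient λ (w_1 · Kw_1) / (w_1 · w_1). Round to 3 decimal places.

λ ≈ 2.923

w1 = Kv₀ = (5·1 + (-3)·1; (-3)·1 + 6·1) = (2, 3)
Kw1 = (1, 12)
w1·Kw1 = 2·1 + 3·12 = 38; w1·w1 = 2·2 + 3·3 = 13
λ ≈ 38/13 = 2.923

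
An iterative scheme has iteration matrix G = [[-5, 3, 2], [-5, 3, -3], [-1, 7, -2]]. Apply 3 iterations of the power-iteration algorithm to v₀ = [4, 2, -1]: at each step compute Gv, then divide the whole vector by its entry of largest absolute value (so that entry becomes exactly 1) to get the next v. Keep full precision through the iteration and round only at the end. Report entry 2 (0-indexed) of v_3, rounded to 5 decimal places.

Gv0 = (-16.000000, -11.000000, 12.000000); divide by -16.000000 → v1 = (1.000000, 0.687500, -0.750000)
Gv1 = (-4.437500, -0.687500, 5.312500); divide by 5.312500 → v2 = (-0.835294, -0.129412, 1.000000)
Gv2 = (5.788235, 0.788235, -2.070588); divide by 5.788235 → v3 = (1.000000, 0.136179, -0.357724)
Requested entry of v3: 176/-492 = -0.35772

-0.35772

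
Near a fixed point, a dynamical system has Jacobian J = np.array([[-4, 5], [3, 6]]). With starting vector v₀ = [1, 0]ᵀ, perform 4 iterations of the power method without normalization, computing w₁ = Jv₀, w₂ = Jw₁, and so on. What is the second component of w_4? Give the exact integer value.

w1 = Jv₀ = ((-4)·1 + 5·0; 3·1 + 6·0) = (-4, 3)
w2 = Jw1 = ((-4)·(-4) + 5·3; 3·(-4) + 6·3) = (31, 6)
w3 = Jw2 = (-94, 129)
w4 = Jw3 = (1021, 492)
The requested component of w4 is 492.

492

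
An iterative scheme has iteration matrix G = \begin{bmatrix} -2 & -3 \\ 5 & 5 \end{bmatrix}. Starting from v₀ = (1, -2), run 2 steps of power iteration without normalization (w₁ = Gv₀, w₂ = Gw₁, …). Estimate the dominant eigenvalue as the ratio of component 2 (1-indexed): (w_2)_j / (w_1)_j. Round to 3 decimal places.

w1 = Gv₀ = ((-2)·1 + (-3)·(-2); 5·1 + 5·(-2)) = (4, -5)
w2 = Gw1 = ((-2)·4 + (-3)·(-5); 5·4 + 5·(-5)) = (7, -5)
Ratio at component: -5 / -5 = 1.000

λ ≈ 1.000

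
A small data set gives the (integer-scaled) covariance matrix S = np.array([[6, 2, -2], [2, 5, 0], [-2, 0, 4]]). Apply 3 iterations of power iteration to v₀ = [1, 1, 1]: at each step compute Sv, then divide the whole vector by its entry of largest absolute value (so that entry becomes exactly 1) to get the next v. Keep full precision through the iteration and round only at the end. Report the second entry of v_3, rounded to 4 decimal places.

0.8651

Sv0 = (6.00000, 7.00000, 2.00000); divide by 7.00000 → v1 = (0.85714, 1.00000, 0.28571)
Sv1 = (6.57143, 6.71429, -0.57143); divide by 6.71429 → v2 = (0.97872, 1.00000, -0.08511)
Sv2 = (8.04255, 6.95745, -2.29787); divide by 8.04255 → v3 = (1.00000, 0.86508, -0.28571)
Requested entry of v3: 327/378 = 0.8651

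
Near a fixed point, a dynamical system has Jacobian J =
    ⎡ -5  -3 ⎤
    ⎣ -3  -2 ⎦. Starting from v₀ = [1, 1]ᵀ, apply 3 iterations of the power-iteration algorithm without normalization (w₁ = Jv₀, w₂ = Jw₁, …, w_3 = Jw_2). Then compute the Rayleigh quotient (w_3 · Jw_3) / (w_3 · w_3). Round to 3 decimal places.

-6.854

w1 = Jv₀ = ((-5)·1 + (-3)·1; (-3)·1 + (-2)·1) = (-8, -5)
w2 = Jw1 = ((-5)·(-8) + (-3)·(-5); (-3)·(-8) + (-2)·(-5)) = (55, 34)
w3 = Jw2 = (-377, -233)
Jw3 = (2584, 1597)
w3·Jw3 = (-377)·2584 + (-233)·1597 = -1346269; w3·w3 = (-377)·(-377) + (-233)·(-233) = 196418
λ ≈ -1346269/196418 = -6.854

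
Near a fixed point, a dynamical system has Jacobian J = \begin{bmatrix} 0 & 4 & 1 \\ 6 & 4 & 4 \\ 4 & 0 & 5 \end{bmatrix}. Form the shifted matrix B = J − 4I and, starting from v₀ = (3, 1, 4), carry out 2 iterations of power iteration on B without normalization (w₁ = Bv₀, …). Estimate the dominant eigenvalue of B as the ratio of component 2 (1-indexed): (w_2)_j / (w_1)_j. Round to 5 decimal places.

1.17647

B = J − 4I has rows (-4, 4, 1); (6, 0, 4); (4, 0, 1)
w1 = Bv₀ = ((-4)·3 + 4·1 + 1·4; 6·3 + 0·1 + 4·4; 4·3 + 0·1 + 1·4) = (-4, 34, 16)
w2 = Bw1 = ((-4)·(-4) + 4·34 + 1·16; 6·(-4) + 0·34 + 4·16; 4·(-4) + 0·34 + 1·16) = (168, 40, 0)
Ratio: 40/34 = 1.17647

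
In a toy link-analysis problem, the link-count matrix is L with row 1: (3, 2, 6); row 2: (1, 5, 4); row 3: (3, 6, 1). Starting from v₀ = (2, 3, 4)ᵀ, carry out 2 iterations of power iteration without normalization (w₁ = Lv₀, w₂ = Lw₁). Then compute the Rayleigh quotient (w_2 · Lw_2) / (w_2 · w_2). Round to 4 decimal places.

λ ≈ 10.2512

w1 = Lv₀ = (36, 33, 28)
w2 = Lw1 = (342, 313, 334)
Lw2 = (3656, 3243, 3238)
w2·Lw2 = 342·3656 + 313·3243 + 334·3238 = 3346903; w2·w2 = 342·342 + 313·313 + 334·334 = 326489
λ ≈ 3346903/326489 = 10.2512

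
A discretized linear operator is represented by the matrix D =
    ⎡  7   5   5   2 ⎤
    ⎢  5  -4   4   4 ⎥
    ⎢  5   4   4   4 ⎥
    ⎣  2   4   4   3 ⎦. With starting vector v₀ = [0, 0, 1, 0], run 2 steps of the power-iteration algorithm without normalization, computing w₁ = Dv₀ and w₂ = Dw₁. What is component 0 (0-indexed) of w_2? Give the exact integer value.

83

w1 = Dv₀ = (5, 4, 4, 4)
w2 = Dw1 = (83, 41, 73, 54)
The requested component of w2 is 83.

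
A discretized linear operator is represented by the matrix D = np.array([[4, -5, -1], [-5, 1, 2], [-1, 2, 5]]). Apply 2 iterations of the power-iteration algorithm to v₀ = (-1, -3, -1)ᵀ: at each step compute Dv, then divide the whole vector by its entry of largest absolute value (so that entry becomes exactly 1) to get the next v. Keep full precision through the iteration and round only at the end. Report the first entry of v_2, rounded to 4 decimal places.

-0.7250

Dv0 = (12.00000, 0.00000, -10.00000); divide by 12.00000 → v1 = (1.00000, 0.00000, -0.83333)
Dv1 = (4.83333, -6.66667, -5.16667); divide by -6.66667 → v2 = (-0.72500, 1.00000, 0.77500)
Requested entry of v2: 58/-80 = -0.7250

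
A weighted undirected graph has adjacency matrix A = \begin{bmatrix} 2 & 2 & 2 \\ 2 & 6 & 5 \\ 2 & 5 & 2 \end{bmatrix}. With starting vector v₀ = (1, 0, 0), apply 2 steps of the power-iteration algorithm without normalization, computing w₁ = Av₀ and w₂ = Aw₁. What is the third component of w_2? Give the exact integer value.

w1 = Av₀ = (2, 2, 2)
w2 = Aw1 = (12, 26, 18)
The requested component of w2 is 18.

18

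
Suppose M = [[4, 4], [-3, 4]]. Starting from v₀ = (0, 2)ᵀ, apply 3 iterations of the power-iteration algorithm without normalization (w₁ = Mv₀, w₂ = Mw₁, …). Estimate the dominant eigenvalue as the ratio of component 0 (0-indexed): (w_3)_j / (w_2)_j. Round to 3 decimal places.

λ ≈ 4.500

w1 = Mv₀ = (4·0 + 4·2; (-3)·0 + 4·2) = (8, 8)
w2 = Mw1 = (4·8 + 4·8; (-3)·8 + 4·8) = (64, 8)
w3 = Mw2 = (288, -160)
Ratio at component: 288 / 64 = 4.500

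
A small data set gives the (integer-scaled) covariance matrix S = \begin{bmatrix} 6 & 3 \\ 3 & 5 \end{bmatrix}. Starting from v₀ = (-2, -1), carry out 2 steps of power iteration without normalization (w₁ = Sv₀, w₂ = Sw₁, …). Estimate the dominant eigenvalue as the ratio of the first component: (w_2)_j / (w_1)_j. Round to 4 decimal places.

w1 = Sv₀ = (-15, -11)
w2 = Sw1 = (-123, -100)
Ratio at component: -123 / -15 = 8.2000

λ ≈ 8.2000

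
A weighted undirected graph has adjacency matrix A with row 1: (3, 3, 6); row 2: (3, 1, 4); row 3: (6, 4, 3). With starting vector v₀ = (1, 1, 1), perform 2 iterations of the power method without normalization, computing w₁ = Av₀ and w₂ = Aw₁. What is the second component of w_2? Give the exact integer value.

w1 = Av₀ = (3·1 + 3·1 + 6·1; 3·1 + 1·1 + 4·1; 6·1 + 4·1 + 3·1) = (12, 8, 13)
w2 = Aw1 = (3·12 + 3·8 + 6·13; 3·12 + 1·8 + 4·13; 6·12 + 4·8 + 3·13) = (138, 96, 143)
The requested component of w2 is 96.

96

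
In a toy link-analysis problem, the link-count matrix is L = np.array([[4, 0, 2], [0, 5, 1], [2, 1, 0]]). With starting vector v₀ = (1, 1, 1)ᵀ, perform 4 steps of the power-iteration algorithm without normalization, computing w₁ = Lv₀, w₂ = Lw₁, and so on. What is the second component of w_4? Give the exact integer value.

1008

w1 = Lv₀ = (4·1 + 0·1 + 2·1; 0·1 + 5·1 + 1·1; 2·1 + 1·1 + 0·1) = (6, 6, 3)
w2 = Lw1 = (4·6 + 0·6 + 2·3; 0·6 + 5·6 + 1·3; 2·6 + 1·6 + 0·3) = (30, 33, 18)
w3 = Lw2 = (156, 183, 93)
w4 = Lw3 = (810, 1008, 495)
The requested component of w4 is 1008.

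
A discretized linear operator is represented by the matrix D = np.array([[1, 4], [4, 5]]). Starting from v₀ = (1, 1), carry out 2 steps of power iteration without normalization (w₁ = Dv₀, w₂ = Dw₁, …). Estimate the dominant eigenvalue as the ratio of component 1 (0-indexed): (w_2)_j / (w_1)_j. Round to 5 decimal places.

w1 = Dv₀ = (1·1 + 4·1; 4·1 + 5·1) = (5, 9)
w2 = Dw1 = (1·5 + 4·9; 4·5 + 5·9) = (41, 65)
Ratio at component: 65 / 9 = 7.22222

λ ≈ 7.22222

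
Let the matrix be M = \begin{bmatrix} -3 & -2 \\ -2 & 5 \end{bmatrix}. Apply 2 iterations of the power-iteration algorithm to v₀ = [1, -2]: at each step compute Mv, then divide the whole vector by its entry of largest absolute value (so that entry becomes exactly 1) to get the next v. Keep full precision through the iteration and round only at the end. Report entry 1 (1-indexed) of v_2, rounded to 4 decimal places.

-0.3387

Mv0 = (1.00000, -12.00000); divide by -12.00000 → v1 = (-0.08333, 1.00000)
Mv1 = (-1.75000, 5.16667); divide by 5.16667 → v2 = (-0.33871, 1.00000)
Requested entry of v2: 21/-62 = -0.3387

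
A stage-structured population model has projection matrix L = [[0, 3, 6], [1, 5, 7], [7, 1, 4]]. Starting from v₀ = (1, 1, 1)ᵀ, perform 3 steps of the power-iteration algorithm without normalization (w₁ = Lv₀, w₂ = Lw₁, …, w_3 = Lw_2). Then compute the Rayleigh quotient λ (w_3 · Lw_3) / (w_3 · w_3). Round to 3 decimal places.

w1 = Lv₀ = (0·1 + 3·1 + 6·1; 1·1 + 5·1 + 7·1; 7·1 + 1·1 + 4·1) = (9, 13, 12)
w2 = Lw1 = (0·9 + 3·13 + 6·12; 1·9 + 5·13 + 7·12; 7·9 + 1·13 + 4·12) = (111, 158, 124)
w3 = Lw2 = (1218, 1769, 1431)
Lw3 = (13893, 20080, 16019)
w3·Lw3 = 1218·13893 + 1769·20080 + 1431·16019 = 75366383; w3·w3 = 1218·1218 + 1769·1769 + 1431·1431 = 6660646
λ ≈ 75366383/6660646 = 11.315

λ ≈ 11.315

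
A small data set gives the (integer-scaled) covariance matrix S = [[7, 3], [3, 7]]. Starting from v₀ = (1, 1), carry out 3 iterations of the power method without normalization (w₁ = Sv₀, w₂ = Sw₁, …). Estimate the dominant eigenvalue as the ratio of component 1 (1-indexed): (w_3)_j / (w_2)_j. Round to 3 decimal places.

w1 = Sv₀ = (7·1 + 3·1; 3·1 + 7·1) = (10, 10)
w2 = Sw1 = (7·10 + 3·10; 3·10 + 7·10) = (100, 100)
w3 = Sw2 = (1000, 1000)
Ratio at component: 1000 / 100 = 10.000

10.000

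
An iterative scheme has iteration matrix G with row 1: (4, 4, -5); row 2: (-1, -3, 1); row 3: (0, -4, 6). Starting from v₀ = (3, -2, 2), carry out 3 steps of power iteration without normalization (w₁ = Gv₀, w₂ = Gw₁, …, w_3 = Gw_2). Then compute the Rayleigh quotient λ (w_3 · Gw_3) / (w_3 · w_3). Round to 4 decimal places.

w1 = Gv₀ = (4·3 + 4·(-2) + (-5)·2; (-1)·3 + (-3)·(-2) + 1·2; 0·3 + (-4)·(-2) + 6·2) = (-6, 5, 20)
w2 = Gw1 = (4·(-6) + 4·5 + (-5)·20; (-1)·(-6) + (-3)·5 + 1·20; 0·(-6) + (-4)·5 + 6·20) = (-104, 11, 100)
w3 = Gw2 = (-872, 171, 556)
Gw3 = (-5584, 915, 2652)
w3·Gw3 = (-872)·(-5584) + 171·915 + 556·2652 = 6500225; w3·w3 = (-872)·(-872) + 171·171 + 556·556 = 1098761
λ ≈ 6500225/1098761 = 5.9160

5.9160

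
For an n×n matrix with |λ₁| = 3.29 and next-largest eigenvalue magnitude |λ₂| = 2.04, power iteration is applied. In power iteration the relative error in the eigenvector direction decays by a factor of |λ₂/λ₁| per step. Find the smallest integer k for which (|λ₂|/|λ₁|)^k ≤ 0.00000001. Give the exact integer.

|λ₂/λ₁| = 2.04/3.29 = 0.62006
Need k ≥ ln(0.00000001) / ln(0.62006) = -18.4207 / -0.4779 ≈ 38.542
Smallest integer k satisfying the bound: 39

39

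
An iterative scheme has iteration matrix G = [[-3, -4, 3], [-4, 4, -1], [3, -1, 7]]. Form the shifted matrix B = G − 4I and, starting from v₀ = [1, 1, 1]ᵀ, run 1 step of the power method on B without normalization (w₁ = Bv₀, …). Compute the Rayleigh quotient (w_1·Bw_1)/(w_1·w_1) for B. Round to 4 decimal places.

-7.7456

B = G − 4I has rows (-7, -4, 3); (-4, 0, -1); (3, -1, 3)
w1 = Bv₀ = ((-7)·1 + (-4)·1 + 3·1; (-4)·1 + 0·1 + (-1)·1; 3·1 + (-1)·1 + 3·1) = (-8, -5, 5)
Bw1 = (91, 27, -4)
w1·Bw1 = -883; w1·w1 = 114; μ ≈ -883/114 = -7.7456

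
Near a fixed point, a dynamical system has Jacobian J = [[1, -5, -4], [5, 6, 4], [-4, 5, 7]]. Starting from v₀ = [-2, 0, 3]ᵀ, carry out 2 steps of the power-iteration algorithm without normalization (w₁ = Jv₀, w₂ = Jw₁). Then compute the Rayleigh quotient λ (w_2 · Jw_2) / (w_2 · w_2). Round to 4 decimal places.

w1 = Jv₀ = (1·(-2) + (-5)·0 + (-4)·3; 5·(-2) + 6·0 + 4·3; (-4)·(-2) + 5·0 + 7·3) = (-14, 2, 29)
w2 = Jw1 = (1·(-14) + (-5)·2 + (-4)·29; 5·(-14) + 6·2 + 4·29; (-4)·(-14) + 5·2 + 7·29) = (-140, 58, 269)
Jw2 = (-1506, 724, 2733)
w2·Jw2 = (-140)·(-1506) + 58·724 + 269·2733 = 988009; w2·w2 = (-140)·(-140) + 58·58 + 269·269 = 95325
λ ≈ 988009/95325 = 10.3646

λ ≈ 10.3646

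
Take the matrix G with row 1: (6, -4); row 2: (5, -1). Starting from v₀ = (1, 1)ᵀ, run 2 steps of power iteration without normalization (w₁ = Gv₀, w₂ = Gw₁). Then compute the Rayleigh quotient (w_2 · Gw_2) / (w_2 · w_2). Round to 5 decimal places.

w1 = Gv₀ = (2, 4)
w2 = Gw1 = (-4, 6)
Gw2 = (-48, -26)
w2·Gw2 = (-4)·(-48) + 6·(-26) = 36; w2·w2 = (-4)·(-4) + 6·6 = 52
λ ≈ 36/52 = 0.69231

0.69231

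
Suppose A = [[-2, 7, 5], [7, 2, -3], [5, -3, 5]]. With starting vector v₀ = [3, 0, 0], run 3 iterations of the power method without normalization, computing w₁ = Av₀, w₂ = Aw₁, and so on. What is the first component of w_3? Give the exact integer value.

w1 = Av₀ = ((-2)·3 + 7·0 + 5·0; 7·3 + 2·0 + (-3)·0; 5·3 + (-3)·0 + 5·0) = (-6, 21, 15)
w2 = Aw1 = ((-2)·(-6) + 7·21 + 5·15; 7·(-6) + 2·21 + (-3)·15; 5·(-6) + (-3)·21 + 5·15) = (234, -45, -18)
w3 = Aw2 = (-873, 1602, 1215)
The requested component of w3 is -873.

-873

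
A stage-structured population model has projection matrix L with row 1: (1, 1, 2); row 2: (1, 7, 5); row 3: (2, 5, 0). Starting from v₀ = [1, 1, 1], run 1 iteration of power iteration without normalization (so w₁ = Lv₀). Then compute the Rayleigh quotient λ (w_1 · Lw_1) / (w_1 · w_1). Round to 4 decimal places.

w1 = Lv₀ = (1·1 + 1·1 + 2·1; 1·1 + 7·1 + 5·1; 2·1 + 5·1 + 0·1) = (4, 13, 7)
Lw1 = (31, 130, 73)
w1·Lw1 = 4·31 + 13·130 + 7·73 = 2325; w1·w1 = 4·4 + 13·13 + 7·7 = 234
λ ≈ 2325/234 = 9.9359

λ ≈ 9.9359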